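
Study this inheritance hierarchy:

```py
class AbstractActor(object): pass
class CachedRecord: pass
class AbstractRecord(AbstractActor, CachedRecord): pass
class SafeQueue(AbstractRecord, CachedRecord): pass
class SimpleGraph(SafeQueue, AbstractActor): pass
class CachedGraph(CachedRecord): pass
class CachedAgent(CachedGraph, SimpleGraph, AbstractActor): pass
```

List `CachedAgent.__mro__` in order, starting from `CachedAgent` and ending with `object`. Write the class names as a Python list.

[CachedAgent, CachedGraph, SimpleGraph, SafeQueue, AbstractRecord, AbstractActor, CachedRecord, object]

L[CachedAgent] = CachedAgent + merge(L[CachedGraph], L[SimpleGraph], L[AbstractActor], [CachedGraph SimpleGraph AbstractActor])
  take CachedGraph:  [CachedGraph CachedRecord object] + [SimpleGraph SafeQueue AbstractRecord AbstractActor CachedRecord object] + [AbstractActor object] + [CachedGraph SimpleGraph AbstractActor]
  take SimpleGraph:  [CachedRecord object] + [SimpleGraph SafeQueue AbstractRecord AbstractActor CachedRecord object] + [AbstractActor object] + [SimpleGraph AbstractActor]
  take SafeQueue:  [CachedRecord object] + [SafeQueue AbstractRecord AbstractActor CachedRecord object] + [AbstractActor object] + [AbstractActor]
  take AbstractRecord:  [CachedRecord object] + [AbstractRecord AbstractActor CachedRecord object] + [AbstractActor object] + [AbstractActor]
  take AbstractActor:  [CachedRecord object] + [AbstractActor CachedRecord object] + [AbstractActor object] + [AbstractActor]
  take CachedRecord:  [CachedRecord object] + [CachedRecord object] + [object]
  take object:  [object] + [object] + [object]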